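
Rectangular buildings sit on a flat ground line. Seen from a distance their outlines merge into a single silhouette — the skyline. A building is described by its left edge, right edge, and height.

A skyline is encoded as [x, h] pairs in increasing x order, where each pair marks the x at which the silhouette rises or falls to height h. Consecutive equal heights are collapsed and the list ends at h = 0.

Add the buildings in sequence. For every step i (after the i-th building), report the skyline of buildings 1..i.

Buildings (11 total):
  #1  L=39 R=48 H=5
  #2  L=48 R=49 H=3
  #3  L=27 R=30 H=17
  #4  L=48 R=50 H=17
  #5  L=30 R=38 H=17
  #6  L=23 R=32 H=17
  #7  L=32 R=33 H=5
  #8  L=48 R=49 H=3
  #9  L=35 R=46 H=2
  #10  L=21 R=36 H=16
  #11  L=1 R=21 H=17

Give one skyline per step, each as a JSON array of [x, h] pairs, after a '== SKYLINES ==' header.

== SKYLINES ==
[[39,5],[48,0]]
[[39,5],[48,3],[49,0]]
[[27,17],[30,0],[39,5],[48,3],[49,0]]
[[27,17],[30,0],[39,5],[48,17],[50,0]]
[[27,17],[38,0],[39,5],[48,17],[50,0]]
[[23,17],[38,0],[39,5],[48,17],[50,0]]
[[23,17],[38,0],[39,5],[48,17],[50,0]]
[[23,17],[38,0],[39,5],[48,17],[50,0]]
[[23,17],[38,2],[39,5],[48,17],[50,0]]
[[21,16],[23,17],[38,2],[39,5],[48,17],[50,0]]
[[1,17],[21,16],[23,17],[38,2],[39,5],[48,17],[50,0]]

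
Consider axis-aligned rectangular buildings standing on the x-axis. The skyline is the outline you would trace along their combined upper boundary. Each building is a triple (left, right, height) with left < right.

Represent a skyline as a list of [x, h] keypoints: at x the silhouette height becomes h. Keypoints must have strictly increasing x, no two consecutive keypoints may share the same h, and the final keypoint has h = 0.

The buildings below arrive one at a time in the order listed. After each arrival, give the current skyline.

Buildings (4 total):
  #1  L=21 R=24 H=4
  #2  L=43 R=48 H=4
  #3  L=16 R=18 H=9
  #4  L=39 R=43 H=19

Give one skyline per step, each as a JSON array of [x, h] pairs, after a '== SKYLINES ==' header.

== SKYLINES ==
[[21,4],[24,0]]
[[21,4],[24,0],[43,4],[48,0]]
[[16,9],[18,0],[21,4],[24,0],[43,4],[48,0]]
[[16,9],[18,0],[21,4],[24,0],[39,19],[43,4],[48,0]]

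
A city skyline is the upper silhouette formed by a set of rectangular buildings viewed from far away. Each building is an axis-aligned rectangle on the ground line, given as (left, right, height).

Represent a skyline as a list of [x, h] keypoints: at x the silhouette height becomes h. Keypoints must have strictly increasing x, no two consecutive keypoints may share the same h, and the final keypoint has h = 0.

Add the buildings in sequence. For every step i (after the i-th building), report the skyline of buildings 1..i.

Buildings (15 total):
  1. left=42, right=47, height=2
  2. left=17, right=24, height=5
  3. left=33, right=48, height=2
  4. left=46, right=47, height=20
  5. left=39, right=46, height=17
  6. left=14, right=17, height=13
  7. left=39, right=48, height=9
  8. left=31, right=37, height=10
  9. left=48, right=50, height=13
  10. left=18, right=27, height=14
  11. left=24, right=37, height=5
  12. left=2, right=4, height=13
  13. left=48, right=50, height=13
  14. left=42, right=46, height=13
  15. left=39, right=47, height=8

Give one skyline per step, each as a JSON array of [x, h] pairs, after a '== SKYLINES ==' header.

== SKYLINES ==
[[42,2],[47,0]]
[[17,5],[24,0],[42,2],[47,0]]
[[17,5],[24,0],[33,2],[48,0]]
[[17,5],[24,0],[33,2],[46,20],[47,2],[48,0]]
[[17,5],[24,0],[33,2],[39,17],[46,20],[47,2],[48,0]]
[[14,13],[17,5],[24,0],[33,2],[39,17],[46,20],[47,2],[48,0]]
[[14,13],[17,5],[24,0],[33,2],[39,17],[46,20],[47,9],[48,0]]
[[14,13],[17,5],[24,0],[31,10],[37,2],[39,17],[46,20],[47,9],[48,0]]
[[14,13],[17,5],[24,0],[31,10],[37,2],[39,17],[46,20],[47,9],[48,13],[50,0]]
[[14,13],[17,5],[18,14],[27,0],[31,10],[37,2],[39,17],[46,20],[47,9],[48,13],[50,0]]
[[14,13],[17,5],[18,14],[27,5],[31,10],[37,2],[39,17],[46,20],[47,9],[48,13],[50,0]]
[[2,13],[4,0],[14,13],[17,5],[18,14],[27,5],[31,10],[37,2],[39,17],[46,20],[47,9],[48,13],[50,0]]
[[2,13],[4,0],[14,13],[17,5],[18,14],[27,5],[31,10],[37,2],[39,17],[46,20],[47,9],[48,13],[50,0]]
[[2,13],[4,0],[14,13],[17,5],[18,14],[27,5],[31,10],[37,2],[39,17],[46,20],[47,9],[48,13],[50,0]]
[[2,13],[4,0],[14,13],[17,5],[18,14],[27,5],[31,10],[37,2],[39,17],[46,20],[47,9],[48,13],[50,0]]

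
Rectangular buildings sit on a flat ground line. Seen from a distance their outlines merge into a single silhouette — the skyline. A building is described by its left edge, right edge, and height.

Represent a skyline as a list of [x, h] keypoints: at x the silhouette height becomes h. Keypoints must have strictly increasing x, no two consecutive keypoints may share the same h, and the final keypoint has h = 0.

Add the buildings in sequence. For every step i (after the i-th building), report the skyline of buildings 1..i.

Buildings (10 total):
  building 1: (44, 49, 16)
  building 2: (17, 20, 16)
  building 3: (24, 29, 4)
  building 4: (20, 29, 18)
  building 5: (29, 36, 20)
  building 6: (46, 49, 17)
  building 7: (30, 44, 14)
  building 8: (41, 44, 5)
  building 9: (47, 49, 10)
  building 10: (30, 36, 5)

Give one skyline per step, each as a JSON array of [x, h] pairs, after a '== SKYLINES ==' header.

== SKYLINES ==
[[44,16],[49,0]]
[[17,16],[20,0],[44,16],[49,0]]
[[17,16],[20,0],[24,4],[29,0],[44,16],[49,0]]
[[17,16],[20,18],[29,0],[44,16],[49,0]]
[[17,16],[20,18],[29,20],[36,0],[44,16],[49,0]]
[[17,16],[20,18],[29,20],[36,0],[44,16],[46,17],[49,0]]
[[17,16],[20,18],[29,20],[36,14],[44,16],[46,17],[49,0]]
[[17,16],[20,18],[29,20],[36,14],[44,16],[46,17],[49,0]]
[[17,16],[20,18],[29,20],[36,14],[44,16],[46,17],[49,0]]
[[17,16],[20,18],[29,20],[36,14],[44,16],[46,17],[49,0]]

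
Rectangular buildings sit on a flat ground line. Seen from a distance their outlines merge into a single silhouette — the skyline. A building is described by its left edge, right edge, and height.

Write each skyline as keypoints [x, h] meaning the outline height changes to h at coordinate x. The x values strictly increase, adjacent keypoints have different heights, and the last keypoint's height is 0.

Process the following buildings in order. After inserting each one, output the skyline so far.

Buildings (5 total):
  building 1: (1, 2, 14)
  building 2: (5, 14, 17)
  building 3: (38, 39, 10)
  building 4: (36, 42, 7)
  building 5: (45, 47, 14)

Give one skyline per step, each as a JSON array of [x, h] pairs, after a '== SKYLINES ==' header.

== SKYLINES ==
[[1,14],[2,0]]
[[1,14],[2,0],[5,17],[14,0]]
[[1,14],[2,0],[5,17],[14,0],[38,10],[39,0]]
[[1,14],[2,0],[5,17],[14,0],[36,7],[38,10],[39,7],[42,0]]
[[1,14],[2,0],[5,17],[14,0],[36,7],[38,10],[39,7],[42,0],[45,14],[47,0]]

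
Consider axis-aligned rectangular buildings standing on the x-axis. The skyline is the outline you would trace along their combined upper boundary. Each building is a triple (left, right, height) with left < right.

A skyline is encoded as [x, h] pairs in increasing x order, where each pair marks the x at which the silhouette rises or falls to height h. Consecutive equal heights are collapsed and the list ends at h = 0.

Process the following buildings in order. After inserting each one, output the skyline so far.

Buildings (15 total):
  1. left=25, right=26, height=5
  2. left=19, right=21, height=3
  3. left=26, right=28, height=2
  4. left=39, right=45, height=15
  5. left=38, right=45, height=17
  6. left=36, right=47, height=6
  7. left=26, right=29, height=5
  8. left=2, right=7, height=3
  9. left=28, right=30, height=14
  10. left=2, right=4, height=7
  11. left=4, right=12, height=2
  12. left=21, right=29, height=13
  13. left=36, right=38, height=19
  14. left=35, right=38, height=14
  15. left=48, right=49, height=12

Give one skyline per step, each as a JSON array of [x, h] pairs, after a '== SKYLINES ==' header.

== SKYLINES ==
[[25,5],[26,0]]
[[19,3],[21,0],[25,5],[26,0]]
[[19,3],[21,0],[25,5],[26,2],[28,0]]
[[19,3],[21,0],[25,5],[26,2],[28,0],[39,15],[45,0]]
[[19,3],[21,0],[25,5],[26,2],[28,0],[38,17],[45,0]]
[[19,3],[21,0],[25,5],[26,2],[28,0],[36,6],[38,17],[45,6],[47,0]]
[[19,3],[21,0],[25,5],[29,0],[36,6],[38,17],[45,6],[47,0]]
[[2,3],[7,0],[19,3],[21,0],[25,5],[29,0],[36,6],[38,17],[45,6],[47,0]]
[[2,3],[7,0],[19,3],[21,0],[25,5],[28,14],[30,0],[36,6],[38,17],[45,6],[47,0]]
[[2,7],[4,3],[7,0],[19,3],[21,0],[25,5],[28,14],[30,0],[36,6],[38,17],[45,6],[47,0]]
[[2,7],[4,3],[7,2],[12,0],[19,3],[21,0],[25,5],[28,14],[30,0],[36,6],[38,17],[45,6],[47,0]]
[[2,7],[4,3],[7,2],[12,0],[19,3],[21,13],[28,14],[30,0],[36,6],[38,17],[45,6],[47,0]]
[[2,7],[4,3],[7,2],[12,0],[19,3],[21,13],[28,14],[30,0],[36,19],[38,17],[45,6],[47,0]]
[[2,7],[4,3],[7,2],[12,0],[19,3],[21,13],[28,14],[30,0],[35,14],[36,19],[38,17],[45,6],[47,0]]
[[2,7],[4,3],[7,2],[12,0],[19,3],[21,13],[28,14],[30,0],[35,14],[36,19],[38,17],[45,6],[47,0],[48,12],[49,0]]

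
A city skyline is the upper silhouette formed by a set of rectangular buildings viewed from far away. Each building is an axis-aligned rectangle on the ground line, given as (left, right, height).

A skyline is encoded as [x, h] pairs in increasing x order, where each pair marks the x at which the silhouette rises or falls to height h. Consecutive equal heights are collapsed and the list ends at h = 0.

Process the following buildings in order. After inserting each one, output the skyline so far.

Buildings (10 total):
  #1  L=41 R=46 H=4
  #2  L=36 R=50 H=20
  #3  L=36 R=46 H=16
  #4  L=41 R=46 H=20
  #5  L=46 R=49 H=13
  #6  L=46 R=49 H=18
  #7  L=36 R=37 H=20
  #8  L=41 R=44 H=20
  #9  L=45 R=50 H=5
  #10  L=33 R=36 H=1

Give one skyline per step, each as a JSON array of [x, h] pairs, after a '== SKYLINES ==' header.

== SKYLINES ==
[[41,4],[46,0]]
[[36,20],[50,0]]
[[36,20],[50,0]]
[[36,20],[50,0]]
[[36,20],[50,0]]
[[36,20],[50,0]]
[[36,20],[50,0]]
[[36,20],[50,0]]
[[36,20],[50,0]]
[[33,1],[36,20],[50,0]]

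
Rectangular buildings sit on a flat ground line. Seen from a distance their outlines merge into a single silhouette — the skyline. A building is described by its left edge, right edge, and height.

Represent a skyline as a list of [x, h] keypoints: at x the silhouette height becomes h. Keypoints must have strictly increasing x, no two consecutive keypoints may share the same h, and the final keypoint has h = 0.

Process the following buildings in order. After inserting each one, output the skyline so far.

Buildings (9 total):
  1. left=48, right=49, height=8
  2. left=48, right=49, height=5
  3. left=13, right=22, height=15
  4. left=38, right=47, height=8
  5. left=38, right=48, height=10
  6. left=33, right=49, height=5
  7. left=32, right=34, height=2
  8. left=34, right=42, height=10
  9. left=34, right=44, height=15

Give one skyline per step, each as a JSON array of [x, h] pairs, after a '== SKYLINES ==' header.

== SKYLINES ==
[[48,8],[49,0]]
[[48,8],[49,0]]
[[13,15],[22,0],[48,8],[49,0]]
[[13,15],[22,0],[38,8],[47,0],[48,8],[49,0]]
[[13,15],[22,0],[38,10],[48,8],[49,0]]
[[13,15],[22,0],[33,5],[38,10],[48,8],[49,0]]
[[13,15],[22,0],[32,2],[33,5],[38,10],[48,8],[49,0]]
[[13,15],[22,0],[32,2],[33,5],[34,10],[48,8],[49,0]]
[[13,15],[22,0],[32,2],[33,5],[34,15],[44,10],[48,8],[49,0]]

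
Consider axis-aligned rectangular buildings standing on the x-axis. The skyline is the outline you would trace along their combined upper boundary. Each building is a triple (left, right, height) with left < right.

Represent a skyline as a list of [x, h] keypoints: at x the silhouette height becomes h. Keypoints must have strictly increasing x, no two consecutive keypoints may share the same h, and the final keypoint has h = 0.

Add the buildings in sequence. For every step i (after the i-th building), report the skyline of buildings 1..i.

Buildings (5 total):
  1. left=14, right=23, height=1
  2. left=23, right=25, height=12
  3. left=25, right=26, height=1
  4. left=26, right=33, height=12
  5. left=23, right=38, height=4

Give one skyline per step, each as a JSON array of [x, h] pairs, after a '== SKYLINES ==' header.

== SKYLINES ==
[[14,1],[23,0]]
[[14,1],[23,12],[25,0]]
[[14,1],[23,12],[25,1],[26,0]]
[[14,1],[23,12],[25,1],[26,12],[33,0]]
[[14,1],[23,12],[25,4],[26,12],[33,4],[38,0]]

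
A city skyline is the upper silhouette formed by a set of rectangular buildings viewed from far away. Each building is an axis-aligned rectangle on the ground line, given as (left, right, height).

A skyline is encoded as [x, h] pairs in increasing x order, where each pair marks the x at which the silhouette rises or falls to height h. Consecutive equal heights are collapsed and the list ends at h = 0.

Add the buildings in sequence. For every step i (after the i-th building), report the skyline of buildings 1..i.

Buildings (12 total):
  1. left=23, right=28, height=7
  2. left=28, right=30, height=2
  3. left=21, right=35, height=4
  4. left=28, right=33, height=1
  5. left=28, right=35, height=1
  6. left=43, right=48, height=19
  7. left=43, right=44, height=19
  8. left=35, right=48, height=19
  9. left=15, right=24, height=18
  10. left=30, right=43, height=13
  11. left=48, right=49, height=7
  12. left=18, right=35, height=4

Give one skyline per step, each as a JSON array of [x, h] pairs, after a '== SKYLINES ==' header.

== SKYLINES ==
[[23,7],[28,0]]
[[23,7],[28,2],[30,0]]
[[21,4],[23,7],[28,4],[35,0]]
[[21,4],[23,7],[28,4],[35,0]]
[[21,4],[23,7],[28,4],[35,0]]
[[21,4],[23,7],[28,4],[35,0],[43,19],[48,0]]
[[21,4],[23,7],[28,4],[35,0],[43,19],[48,0]]
[[21,4],[23,7],[28,4],[35,19],[48,0]]
[[15,18],[24,7],[28,4],[35,19],[48,0]]
[[15,18],[24,7],[28,4],[30,13],[35,19],[48,0]]
[[15,18],[24,7],[28,4],[30,13],[35,19],[48,7],[49,0]]
[[15,18],[24,7],[28,4],[30,13],[35,19],[48,7],[49,0]]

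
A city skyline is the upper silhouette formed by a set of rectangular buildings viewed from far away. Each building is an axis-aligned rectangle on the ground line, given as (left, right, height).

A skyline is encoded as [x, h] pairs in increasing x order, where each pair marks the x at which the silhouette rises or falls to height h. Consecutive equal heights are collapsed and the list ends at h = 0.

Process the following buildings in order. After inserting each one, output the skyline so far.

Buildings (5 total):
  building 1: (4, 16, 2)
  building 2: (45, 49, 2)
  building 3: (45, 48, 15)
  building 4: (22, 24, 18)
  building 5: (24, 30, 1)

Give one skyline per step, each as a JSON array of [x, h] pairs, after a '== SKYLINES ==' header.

== SKYLINES ==
[[4,2],[16,0]]
[[4,2],[16,0],[45,2],[49,0]]
[[4,2],[16,0],[45,15],[48,2],[49,0]]
[[4,2],[16,0],[22,18],[24,0],[45,15],[48,2],[49,0]]
[[4,2],[16,0],[22,18],[24,1],[30,0],[45,15],[48,2],[49,0]]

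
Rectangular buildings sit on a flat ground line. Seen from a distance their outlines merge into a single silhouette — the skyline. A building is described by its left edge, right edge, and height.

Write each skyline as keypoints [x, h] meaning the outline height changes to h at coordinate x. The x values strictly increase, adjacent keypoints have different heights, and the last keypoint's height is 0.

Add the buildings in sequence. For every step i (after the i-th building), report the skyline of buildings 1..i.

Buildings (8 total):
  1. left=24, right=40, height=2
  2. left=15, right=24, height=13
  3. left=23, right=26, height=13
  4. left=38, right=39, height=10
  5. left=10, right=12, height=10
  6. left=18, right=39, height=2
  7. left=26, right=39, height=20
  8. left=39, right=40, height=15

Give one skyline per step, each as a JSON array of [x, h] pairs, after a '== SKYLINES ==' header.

== SKYLINES ==
[[24,2],[40,0]]
[[15,13],[24,2],[40,0]]
[[15,13],[26,2],[40,0]]
[[15,13],[26,2],[38,10],[39,2],[40,0]]
[[10,10],[12,0],[15,13],[26,2],[38,10],[39,2],[40,0]]
[[10,10],[12,0],[15,13],[26,2],[38,10],[39,2],[40,0]]
[[10,10],[12,0],[15,13],[26,20],[39,2],[40,0]]
[[10,10],[12,0],[15,13],[26,20],[39,15],[40,0]]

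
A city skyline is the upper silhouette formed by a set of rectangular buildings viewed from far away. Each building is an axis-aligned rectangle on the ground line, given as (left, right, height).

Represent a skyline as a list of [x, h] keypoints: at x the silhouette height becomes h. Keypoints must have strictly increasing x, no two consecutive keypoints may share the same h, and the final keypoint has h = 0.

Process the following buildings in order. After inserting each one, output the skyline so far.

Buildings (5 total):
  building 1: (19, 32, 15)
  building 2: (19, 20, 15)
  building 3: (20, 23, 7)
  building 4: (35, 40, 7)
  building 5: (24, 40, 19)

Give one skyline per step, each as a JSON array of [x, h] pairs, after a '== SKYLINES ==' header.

== SKYLINES ==
[[19,15],[32,0]]
[[19,15],[32,0]]
[[19,15],[32,0]]
[[19,15],[32,0],[35,7],[40,0]]
[[19,15],[24,19],[40,0]]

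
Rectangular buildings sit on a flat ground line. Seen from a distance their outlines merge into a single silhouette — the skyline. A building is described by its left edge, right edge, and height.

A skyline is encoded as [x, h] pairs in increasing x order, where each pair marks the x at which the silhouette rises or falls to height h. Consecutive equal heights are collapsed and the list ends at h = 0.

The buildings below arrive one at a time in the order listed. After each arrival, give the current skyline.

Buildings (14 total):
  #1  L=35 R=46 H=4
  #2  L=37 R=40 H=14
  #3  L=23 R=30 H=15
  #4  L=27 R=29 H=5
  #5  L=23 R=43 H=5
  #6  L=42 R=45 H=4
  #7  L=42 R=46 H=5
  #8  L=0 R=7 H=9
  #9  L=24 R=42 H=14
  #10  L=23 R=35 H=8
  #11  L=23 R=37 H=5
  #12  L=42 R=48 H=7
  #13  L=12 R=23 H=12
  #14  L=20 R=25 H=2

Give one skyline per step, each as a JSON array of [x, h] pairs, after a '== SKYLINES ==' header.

== SKYLINES ==
[[35,4],[46,0]]
[[35,4],[37,14],[40,4],[46,0]]
[[23,15],[30,0],[35,4],[37,14],[40,4],[46,0]]
[[23,15],[30,0],[35,4],[37,14],[40,4],[46,0]]
[[23,15],[30,5],[37,14],[40,5],[43,4],[46,0]]
[[23,15],[30,5],[37,14],[40,5],[43,4],[46,0]]
[[23,15],[30,5],[37,14],[40,5],[46,0]]
[[0,9],[7,0],[23,15],[30,5],[37,14],[40,5],[46,0]]
[[0,9],[7,0],[23,15],[30,14],[42,5],[46,0]]
[[0,9],[7,0],[23,15],[30,14],[42,5],[46,0]]
[[0,9],[7,0],[23,15],[30,14],[42,5],[46,0]]
[[0,9],[7,0],[23,15],[30,14],[42,7],[48,0]]
[[0,9],[7,0],[12,12],[23,15],[30,14],[42,7],[48,0]]
[[0,9],[7,0],[12,12],[23,15],[30,14],[42,7],[48,0]]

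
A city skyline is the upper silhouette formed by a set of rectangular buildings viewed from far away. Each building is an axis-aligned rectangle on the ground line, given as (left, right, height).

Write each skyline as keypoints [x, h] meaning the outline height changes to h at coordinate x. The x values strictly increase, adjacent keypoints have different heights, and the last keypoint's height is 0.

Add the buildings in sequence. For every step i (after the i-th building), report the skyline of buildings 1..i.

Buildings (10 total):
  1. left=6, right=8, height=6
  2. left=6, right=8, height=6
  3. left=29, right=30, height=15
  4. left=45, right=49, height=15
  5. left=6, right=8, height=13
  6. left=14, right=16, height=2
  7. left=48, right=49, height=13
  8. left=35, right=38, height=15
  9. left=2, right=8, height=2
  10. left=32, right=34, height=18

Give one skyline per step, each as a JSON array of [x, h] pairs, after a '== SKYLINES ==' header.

== SKYLINES ==
[[6,6],[8,0]]
[[6,6],[8,0]]
[[6,6],[8,0],[29,15],[30,0]]
[[6,6],[8,0],[29,15],[30,0],[45,15],[49,0]]
[[6,13],[8,0],[29,15],[30,0],[45,15],[49,0]]
[[6,13],[8,0],[14,2],[16,0],[29,15],[30,0],[45,15],[49,0]]
[[6,13],[8,0],[14,2],[16,0],[29,15],[30,0],[45,15],[49,0]]
[[6,13],[8,0],[14,2],[16,0],[29,15],[30,0],[35,15],[38,0],[45,15],[49,0]]
[[2,2],[6,13],[8,0],[14,2],[16,0],[29,15],[30,0],[35,15],[38,0],[45,15],[49,0]]
[[2,2],[6,13],[8,0],[14,2],[16,0],[29,15],[30,0],[32,18],[34,0],[35,15],[38,0],[45,15],[49,0]]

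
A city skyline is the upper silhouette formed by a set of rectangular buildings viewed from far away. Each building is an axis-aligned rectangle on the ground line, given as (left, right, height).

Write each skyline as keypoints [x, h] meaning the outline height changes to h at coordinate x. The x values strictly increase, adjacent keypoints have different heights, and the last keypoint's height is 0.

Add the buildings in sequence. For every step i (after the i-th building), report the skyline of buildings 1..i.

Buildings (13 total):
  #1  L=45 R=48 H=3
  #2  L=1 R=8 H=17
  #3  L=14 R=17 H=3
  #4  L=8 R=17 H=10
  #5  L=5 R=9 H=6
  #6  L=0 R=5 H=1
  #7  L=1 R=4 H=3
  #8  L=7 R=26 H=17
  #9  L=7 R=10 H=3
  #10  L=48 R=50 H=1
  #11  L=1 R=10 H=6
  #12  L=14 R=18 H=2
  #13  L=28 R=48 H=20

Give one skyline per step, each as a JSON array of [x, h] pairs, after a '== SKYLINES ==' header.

== SKYLINES ==
[[45,3],[48,0]]
[[1,17],[8,0],[45,3],[48,0]]
[[1,17],[8,0],[14,3],[17,0],[45,3],[48,0]]
[[1,17],[8,10],[17,0],[45,3],[48,0]]
[[1,17],[8,10],[17,0],[45,3],[48,0]]
[[0,1],[1,17],[8,10],[17,0],[45,3],[48,0]]
[[0,1],[1,17],[8,10],[17,0],[45,3],[48,0]]
[[0,1],[1,17],[26,0],[45,3],[48,0]]
[[0,1],[1,17],[26,0],[45,3],[48,0]]
[[0,1],[1,17],[26,0],[45,3],[48,1],[50,0]]
[[0,1],[1,17],[26,0],[45,3],[48,1],[50,0]]
[[0,1],[1,17],[26,0],[45,3],[48,1],[50,0]]
[[0,1],[1,17],[26,0],[28,20],[48,1],[50,0]]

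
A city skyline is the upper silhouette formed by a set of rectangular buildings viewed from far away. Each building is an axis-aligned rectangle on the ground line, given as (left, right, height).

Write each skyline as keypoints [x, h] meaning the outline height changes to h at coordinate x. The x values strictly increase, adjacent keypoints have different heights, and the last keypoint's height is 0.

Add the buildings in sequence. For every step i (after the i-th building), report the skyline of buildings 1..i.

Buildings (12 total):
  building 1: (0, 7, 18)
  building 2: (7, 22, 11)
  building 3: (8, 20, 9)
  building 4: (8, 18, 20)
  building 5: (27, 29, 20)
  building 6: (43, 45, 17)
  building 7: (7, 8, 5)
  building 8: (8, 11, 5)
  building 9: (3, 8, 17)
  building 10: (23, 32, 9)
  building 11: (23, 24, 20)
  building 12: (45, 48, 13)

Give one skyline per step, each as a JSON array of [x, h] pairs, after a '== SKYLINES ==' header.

== SKYLINES ==
[[0,18],[7,0]]
[[0,18],[7,11],[22,0]]
[[0,18],[7,11],[22,0]]
[[0,18],[7,11],[8,20],[18,11],[22,0]]
[[0,18],[7,11],[8,20],[18,11],[22,0],[27,20],[29,0]]
[[0,18],[7,11],[8,20],[18,11],[22,0],[27,20],[29,0],[43,17],[45,0]]
[[0,18],[7,11],[8,20],[18,11],[22,0],[27,20],[29,0],[43,17],[45,0]]
[[0,18],[7,11],[8,20],[18,11],[22,0],[27,20],[29,0],[43,17],[45,0]]
[[0,18],[7,17],[8,20],[18,11],[22,0],[27,20],[29,0],[43,17],[45,0]]
[[0,18],[7,17],[8,20],[18,11],[22,0],[23,9],[27,20],[29,9],[32,0],[43,17],[45,0]]
[[0,18],[7,17],[8,20],[18,11],[22,0],[23,20],[24,9],[27,20],[29,9],[32,0],[43,17],[45,0]]
[[0,18],[7,17],[8,20],[18,11],[22,0],[23,20],[24,9],[27,20],[29,9],[32,0],[43,17],[45,13],[48,0]]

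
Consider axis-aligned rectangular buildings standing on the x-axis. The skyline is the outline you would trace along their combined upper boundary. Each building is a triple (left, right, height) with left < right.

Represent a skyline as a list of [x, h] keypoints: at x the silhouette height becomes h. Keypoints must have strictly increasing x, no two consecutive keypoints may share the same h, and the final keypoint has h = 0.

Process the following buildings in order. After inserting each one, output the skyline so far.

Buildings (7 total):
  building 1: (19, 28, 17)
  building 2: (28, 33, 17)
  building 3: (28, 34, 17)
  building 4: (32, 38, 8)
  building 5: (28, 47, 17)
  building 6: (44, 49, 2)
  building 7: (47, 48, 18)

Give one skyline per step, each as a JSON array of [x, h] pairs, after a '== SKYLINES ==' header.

== SKYLINES ==
[[19,17],[28,0]]
[[19,17],[33,0]]
[[19,17],[34,0]]
[[19,17],[34,8],[38,0]]
[[19,17],[47,0]]
[[19,17],[47,2],[49,0]]
[[19,17],[47,18],[48,2],[49,0]]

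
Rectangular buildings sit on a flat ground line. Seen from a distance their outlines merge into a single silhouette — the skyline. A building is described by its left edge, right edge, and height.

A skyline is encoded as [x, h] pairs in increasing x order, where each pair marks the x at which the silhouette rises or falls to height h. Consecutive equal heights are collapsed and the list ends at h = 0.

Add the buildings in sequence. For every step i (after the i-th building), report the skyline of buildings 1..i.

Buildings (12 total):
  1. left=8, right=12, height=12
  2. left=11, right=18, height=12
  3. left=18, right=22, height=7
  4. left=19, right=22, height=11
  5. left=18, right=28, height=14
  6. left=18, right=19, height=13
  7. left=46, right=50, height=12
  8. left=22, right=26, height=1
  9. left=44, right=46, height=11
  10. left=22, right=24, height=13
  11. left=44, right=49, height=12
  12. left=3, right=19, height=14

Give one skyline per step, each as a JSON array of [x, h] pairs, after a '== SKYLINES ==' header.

== SKYLINES ==
[[8,12],[12,0]]
[[8,12],[18,0]]
[[8,12],[18,7],[22,0]]
[[8,12],[18,7],[19,11],[22,0]]
[[8,12],[18,14],[28,0]]
[[8,12],[18,14],[28,0]]
[[8,12],[18,14],[28,0],[46,12],[50,0]]
[[8,12],[18,14],[28,0],[46,12],[50,0]]
[[8,12],[18,14],[28,0],[44,11],[46,12],[50,0]]
[[8,12],[18,14],[28,0],[44,11],[46,12],[50,0]]
[[8,12],[18,14],[28,0],[44,12],[50,0]]
[[3,14],[28,0],[44,12],[50,0]]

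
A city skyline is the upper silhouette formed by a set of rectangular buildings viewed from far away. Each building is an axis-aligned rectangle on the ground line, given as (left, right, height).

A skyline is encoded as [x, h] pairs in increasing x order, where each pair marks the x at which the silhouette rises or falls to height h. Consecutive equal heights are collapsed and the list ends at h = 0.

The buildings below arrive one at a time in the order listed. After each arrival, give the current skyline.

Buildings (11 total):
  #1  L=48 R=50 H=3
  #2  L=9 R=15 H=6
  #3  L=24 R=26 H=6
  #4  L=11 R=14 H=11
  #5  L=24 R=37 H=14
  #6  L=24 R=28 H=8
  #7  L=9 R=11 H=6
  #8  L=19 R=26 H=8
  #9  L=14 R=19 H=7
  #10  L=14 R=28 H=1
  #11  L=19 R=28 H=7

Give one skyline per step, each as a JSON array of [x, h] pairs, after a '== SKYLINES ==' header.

== SKYLINES ==
[[48,3],[50,0]]
[[9,6],[15,0],[48,3],[50,0]]
[[9,6],[15,0],[24,6],[26,0],[48,3],[50,0]]
[[9,6],[11,11],[14,6],[15,0],[24,6],[26,0],[48,3],[50,0]]
[[9,6],[11,11],[14,6],[15,0],[24,14],[37,0],[48,3],[50,0]]
[[9,6],[11,11],[14,6],[15,0],[24,14],[37,0],[48,3],[50,0]]
[[9,6],[11,11],[14,6],[15,0],[24,14],[37,0],[48,3],[50,0]]
[[9,6],[11,11],[14,6],[15,0],[19,8],[24,14],[37,0],[48,3],[50,0]]
[[9,6],[11,11],[14,7],[19,8],[24,14],[37,0],[48,3],[50,0]]
[[9,6],[11,11],[14,7],[19,8],[24,14],[37,0],[48,3],[50,0]]
[[9,6],[11,11],[14,7],[19,8],[24,14],[37,0],[48,3],[50,0]]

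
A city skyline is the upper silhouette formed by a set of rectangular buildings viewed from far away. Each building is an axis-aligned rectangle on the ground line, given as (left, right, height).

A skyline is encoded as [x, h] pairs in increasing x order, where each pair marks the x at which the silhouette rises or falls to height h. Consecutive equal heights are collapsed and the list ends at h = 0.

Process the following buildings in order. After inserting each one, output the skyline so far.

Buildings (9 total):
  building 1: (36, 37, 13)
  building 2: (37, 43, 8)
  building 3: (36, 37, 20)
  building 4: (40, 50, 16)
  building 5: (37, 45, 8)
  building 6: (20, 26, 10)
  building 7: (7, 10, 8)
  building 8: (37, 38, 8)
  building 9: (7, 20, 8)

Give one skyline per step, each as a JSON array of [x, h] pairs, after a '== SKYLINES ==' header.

== SKYLINES ==
[[36,13],[37,0]]
[[36,13],[37,8],[43,0]]
[[36,20],[37,8],[43,0]]
[[36,20],[37,8],[40,16],[50,0]]
[[36,20],[37,8],[40,16],[50,0]]
[[20,10],[26,0],[36,20],[37,8],[40,16],[50,0]]
[[7,8],[10,0],[20,10],[26,0],[36,20],[37,8],[40,16],[50,0]]
[[7,8],[10,0],[20,10],[26,0],[36,20],[37,8],[40,16],[50,0]]
[[7,8],[20,10],[26,0],[36,20],[37,8],[40,16],[50,0]]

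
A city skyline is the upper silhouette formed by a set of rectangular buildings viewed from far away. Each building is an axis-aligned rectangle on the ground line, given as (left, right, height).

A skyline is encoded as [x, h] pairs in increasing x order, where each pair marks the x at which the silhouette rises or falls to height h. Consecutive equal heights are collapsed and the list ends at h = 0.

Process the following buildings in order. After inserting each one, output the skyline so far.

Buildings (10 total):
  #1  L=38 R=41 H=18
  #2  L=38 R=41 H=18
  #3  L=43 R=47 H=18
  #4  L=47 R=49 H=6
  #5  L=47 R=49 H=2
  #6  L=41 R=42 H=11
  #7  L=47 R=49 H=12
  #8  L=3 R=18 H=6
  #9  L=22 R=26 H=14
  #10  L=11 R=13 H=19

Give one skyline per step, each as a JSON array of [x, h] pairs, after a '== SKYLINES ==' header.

== SKYLINES ==
[[38,18],[41,0]]
[[38,18],[41,0]]
[[38,18],[41,0],[43,18],[47,0]]
[[38,18],[41,0],[43,18],[47,6],[49,0]]
[[38,18],[41,0],[43,18],[47,6],[49,0]]
[[38,18],[41,11],[42,0],[43,18],[47,6],[49,0]]
[[38,18],[41,11],[42,0],[43,18],[47,12],[49,0]]
[[3,6],[18,0],[38,18],[41,11],[42,0],[43,18],[47,12],[49,0]]
[[3,6],[18,0],[22,14],[26,0],[38,18],[41,11],[42,0],[43,18],[47,12],[49,0]]
[[3,6],[11,19],[13,6],[18,0],[22,14],[26,0],[38,18],[41,11],[42,0],[43,18],[47,12],[49,0]]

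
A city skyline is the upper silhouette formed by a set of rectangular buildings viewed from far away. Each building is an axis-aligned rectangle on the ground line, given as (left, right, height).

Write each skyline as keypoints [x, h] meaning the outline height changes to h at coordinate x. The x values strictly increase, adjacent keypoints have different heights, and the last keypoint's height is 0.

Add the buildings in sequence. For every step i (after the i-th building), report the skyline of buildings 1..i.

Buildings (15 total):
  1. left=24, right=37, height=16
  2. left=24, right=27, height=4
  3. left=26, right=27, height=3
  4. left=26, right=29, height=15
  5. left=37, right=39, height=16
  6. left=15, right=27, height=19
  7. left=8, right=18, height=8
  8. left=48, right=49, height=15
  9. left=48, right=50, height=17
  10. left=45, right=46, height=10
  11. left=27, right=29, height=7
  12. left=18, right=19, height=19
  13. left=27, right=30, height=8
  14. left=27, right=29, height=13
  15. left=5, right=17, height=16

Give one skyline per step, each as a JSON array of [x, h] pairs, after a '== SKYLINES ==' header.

== SKYLINES ==
[[24,16],[37,0]]
[[24,16],[37,0]]
[[24,16],[37,0]]
[[24,16],[37,0]]
[[24,16],[39,0]]
[[15,19],[27,16],[39,0]]
[[8,8],[15,19],[27,16],[39,0]]
[[8,8],[15,19],[27,16],[39,0],[48,15],[49,0]]
[[8,8],[15,19],[27,16],[39,0],[48,17],[50,0]]
[[8,8],[15,19],[27,16],[39,0],[45,10],[46,0],[48,17],[50,0]]
[[8,8],[15,19],[27,16],[39,0],[45,10],[46,0],[48,17],[50,0]]
[[8,8],[15,19],[27,16],[39,0],[45,10],[46,0],[48,17],[50,0]]
[[8,8],[15,19],[27,16],[39,0],[45,10],[46,0],[48,17],[50,0]]
[[8,8],[15,19],[27,16],[39,0],[45,10],[46,0],[48,17],[50,0]]
[[5,16],[15,19],[27,16],[39,0],[45,10],[46,0],[48,17],[50,0]]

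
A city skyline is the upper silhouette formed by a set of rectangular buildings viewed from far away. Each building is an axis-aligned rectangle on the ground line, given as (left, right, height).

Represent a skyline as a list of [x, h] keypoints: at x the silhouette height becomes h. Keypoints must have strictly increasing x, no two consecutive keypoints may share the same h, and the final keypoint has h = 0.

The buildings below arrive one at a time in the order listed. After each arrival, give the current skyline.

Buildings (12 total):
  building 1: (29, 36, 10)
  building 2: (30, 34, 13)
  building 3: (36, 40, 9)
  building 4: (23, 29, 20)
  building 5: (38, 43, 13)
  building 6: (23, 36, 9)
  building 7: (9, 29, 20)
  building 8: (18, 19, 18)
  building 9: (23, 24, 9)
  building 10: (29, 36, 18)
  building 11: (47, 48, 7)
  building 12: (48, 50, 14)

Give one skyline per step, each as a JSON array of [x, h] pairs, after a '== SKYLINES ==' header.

== SKYLINES ==
[[29,10],[36,0]]
[[29,10],[30,13],[34,10],[36,0]]
[[29,10],[30,13],[34,10],[36,9],[40,0]]
[[23,20],[29,10],[30,13],[34,10],[36,9],[40,0]]
[[23,20],[29,10],[30,13],[34,10],[36,9],[38,13],[43,0]]
[[23,20],[29,10],[30,13],[34,10],[36,9],[38,13],[43,0]]
[[9,20],[29,10],[30,13],[34,10],[36,9],[38,13],[43,0]]
[[9,20],[29,10],[30,13],[34,10],[36,9],[38,13],[43,0]]
[[9,20],[29,10],[30,13],[34,10],[36,9],[38,13],[43,0]]
[[9,20],[29,18],[36,9],[38,13],[43,0]]
[[9,20],[29,18],[36,9],[38,13],[43,0],[47,7],[48,0]]
[[9,20],[29,18],[36,9],[38,13],[43,0],[47,7],[48,14],[50,0]]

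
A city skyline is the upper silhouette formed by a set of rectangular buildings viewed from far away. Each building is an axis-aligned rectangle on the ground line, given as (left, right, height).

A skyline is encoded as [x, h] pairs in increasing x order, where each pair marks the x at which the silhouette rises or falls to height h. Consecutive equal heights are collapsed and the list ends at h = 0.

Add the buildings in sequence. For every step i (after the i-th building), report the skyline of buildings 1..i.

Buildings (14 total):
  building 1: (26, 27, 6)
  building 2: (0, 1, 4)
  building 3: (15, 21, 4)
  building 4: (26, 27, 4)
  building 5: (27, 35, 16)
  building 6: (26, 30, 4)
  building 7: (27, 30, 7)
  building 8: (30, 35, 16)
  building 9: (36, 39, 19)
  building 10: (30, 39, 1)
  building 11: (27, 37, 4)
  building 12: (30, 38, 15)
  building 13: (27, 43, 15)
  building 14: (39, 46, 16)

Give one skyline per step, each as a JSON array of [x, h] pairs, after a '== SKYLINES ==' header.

== SKYLINES ==
[[26,6],[27,0]]
[[0,4],[1,0],[26,6],[27,0]]
[[0,4],[1,0],[15,4],[21,0],[26,6],[27,0]]
[[0,4],[1,0],[15,4],[21,0],[26,6],[27,0]]
[[0,4],[1,0],[15,4],[21,0],[26,6],[27,16],[35,0]]
[[0,4],[1,0],[15,4],[21,0],[26,6],[27,16],[35,0]]
[[0,4],[1,0],[15,4],[21,0],[26,6],[27,16],[35,0]]
[[0,4],[1,0],[15,4],[21,0],[26,6],[27,16],[35,0]]
[[0,4],[1,0],[15,4],[21,0],[26,6],[27,16],[35,0],[36,19],[39,0]]
[[0,4],[1,0],[15,4],[21,0],[26,6],[27,16],[35,1],[36,19],[39,0]]
[[0,4],[1,0],[15,4],[21,0],[26,6],[27,16],[35,4],[36,19],[39,0]]
[[0,4],[1,0],[15,4],[21,0],[26,6],[27,16],[35,15],[36,19],[39,0]]
[[0,4],[1,0],[15,4],[21,0],[26,6],[27,16],[35,15],[36,19],[39,15],[43,0]]
[[0,4],[1,0],[15,4],[21,0],[26,6],[27,16],[35,15],[36,19],[39,16],[46,0]]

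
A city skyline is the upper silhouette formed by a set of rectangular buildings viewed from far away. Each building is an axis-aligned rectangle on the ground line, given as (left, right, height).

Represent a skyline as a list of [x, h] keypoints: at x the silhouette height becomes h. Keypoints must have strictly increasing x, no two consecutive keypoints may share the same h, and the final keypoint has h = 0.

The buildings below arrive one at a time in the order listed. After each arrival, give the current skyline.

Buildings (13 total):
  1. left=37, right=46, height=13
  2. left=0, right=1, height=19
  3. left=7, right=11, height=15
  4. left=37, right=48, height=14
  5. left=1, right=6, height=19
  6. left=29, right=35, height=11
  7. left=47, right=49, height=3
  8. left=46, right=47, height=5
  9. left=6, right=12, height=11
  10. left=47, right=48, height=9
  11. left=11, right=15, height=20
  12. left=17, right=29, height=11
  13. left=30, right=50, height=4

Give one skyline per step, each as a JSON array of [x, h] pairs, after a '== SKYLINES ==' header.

== SKYLINES ==
[[37,13],[46,0]]
[[0,19],[1,0],[37,13],[46,0]]
[[0,19],[1,0],[7,15],[11,0],[37,13],[46,0]]
[[0,19],[1,0],[7,15],[11,0],[37,14],[48,0]]
[[0,19],[6,0],[7,15],[11,0],[37,14],[48,0]]
[[0,19],[6,0],[7,15],[11,0],[29,11],[35,0],[37,14],[48,0]]
[[0,19],[6,0],[7,15],[11,0],[29,11],[35,0],[37,14],[48,3],[49,0]]
[[0,19],[6,0],[7,15],[11,0],[29,11],[35,0],[37,14],[48,3],[49,0]]
[[0,19],[6,11],[7,15],[11,11],[12,0],[29,11],[35,0],[37,14],[48,3],[49,0]]
[[0,19],[6,11],[7,15],[11,11],[12,0],[29,11],[35,0],[37,14],[48,3],[49,0]]
[[0,19],[6,11],[7,15],[11,20],[15,0],[29,11],[35,0],[37,14],[48,3],[49,0]]
[[0,19],[6,11],[7,15],[11,20],[15,0],[17,11],[35,0],[37,14],[48,3],[49,0]]
[[0,19],[6,11],[7,15],[11,20],[15,0],[17,11],[35,4],[37,14],[48,4],[50,0]]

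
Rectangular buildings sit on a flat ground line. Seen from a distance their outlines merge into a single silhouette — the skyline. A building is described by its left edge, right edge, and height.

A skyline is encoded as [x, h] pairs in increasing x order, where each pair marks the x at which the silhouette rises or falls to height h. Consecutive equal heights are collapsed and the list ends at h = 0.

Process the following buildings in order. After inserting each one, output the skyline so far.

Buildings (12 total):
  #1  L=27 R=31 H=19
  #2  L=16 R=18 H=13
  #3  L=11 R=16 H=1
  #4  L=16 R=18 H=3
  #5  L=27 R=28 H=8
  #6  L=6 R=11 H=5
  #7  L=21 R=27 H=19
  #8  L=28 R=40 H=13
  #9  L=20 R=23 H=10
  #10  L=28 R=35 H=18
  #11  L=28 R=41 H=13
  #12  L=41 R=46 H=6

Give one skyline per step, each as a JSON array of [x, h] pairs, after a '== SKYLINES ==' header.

== SKYLINES ==
[[27,19],[31,0]]
[[16,13],[18,0],[27,19],[31,0]]
[[11,1],[16,13],[18,0],[27,19],[31,0]]
[[11,1],[16,13],[18,0],[27,19],[31,0]]
[[11,1],[16,13],[18,0],[27,19],[31,0]]
[[6,5],[11,1],[16,13],[18,0],[27,19],[31,0]]
[[6,5],[11,1],[16,13],[18,0],[21,19],[31,0]]
[[6,5],[11,1],[16,13],[18,0],[21,19],[31,13],[40,0]]
[[6,5],[11,1],[16,13],[18,0],[20,10],[21,19],[31,13],[40,0]]
[[6,5],[11,1],[16,13],[18,0],[20,10],[21,19],[31,18],[35,13],[40,0]]
[[6,5],[11,1],[16,13],[18,0],[20,10],[21,19],[31,18],[35,13],[41,0]]
[[6,5],[11,1],[16,13],[18,0],[20,10],[21,19],[31,18],[35,13],[41,6],[46,0]]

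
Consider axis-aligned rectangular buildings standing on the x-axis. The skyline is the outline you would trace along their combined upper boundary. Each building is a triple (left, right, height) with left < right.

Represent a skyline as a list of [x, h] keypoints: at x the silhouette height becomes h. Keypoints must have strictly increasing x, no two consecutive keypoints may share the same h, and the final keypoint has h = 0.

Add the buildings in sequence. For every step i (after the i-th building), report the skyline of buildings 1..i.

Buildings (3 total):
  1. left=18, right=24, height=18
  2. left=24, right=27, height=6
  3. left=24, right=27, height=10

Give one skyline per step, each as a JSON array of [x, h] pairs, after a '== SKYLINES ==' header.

== SKYLINES ==
[[18,18],[24,0]]
[[18,18],[24,6],[27,0]]
[[18,18],[24,10],[27,0]]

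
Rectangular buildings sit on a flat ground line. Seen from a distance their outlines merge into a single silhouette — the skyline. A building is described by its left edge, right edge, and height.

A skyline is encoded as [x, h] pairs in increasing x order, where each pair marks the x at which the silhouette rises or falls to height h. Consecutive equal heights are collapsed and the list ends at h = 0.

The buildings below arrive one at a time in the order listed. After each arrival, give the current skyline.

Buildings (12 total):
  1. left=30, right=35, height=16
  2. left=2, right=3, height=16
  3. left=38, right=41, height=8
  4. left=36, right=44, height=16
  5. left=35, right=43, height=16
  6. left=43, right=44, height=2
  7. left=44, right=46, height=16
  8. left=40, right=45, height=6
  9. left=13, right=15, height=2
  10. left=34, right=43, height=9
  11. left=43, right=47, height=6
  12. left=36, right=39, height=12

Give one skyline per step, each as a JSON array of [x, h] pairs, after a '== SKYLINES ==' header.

== SKYLINES ==
[[30,16],[35,0]]
[[2,16],[3,0],[30,16],[35,0]]
[[2,16],[3,0],[30,16],[35,0],[38,8],[41,0]]
[[2,16],[3,0],[30,16],[35,0],[36,16],[44,0]]
[[2,16],[3,0],[30,16],[44,0]]
[[2,16],[3,0],[30,16],[44,0]]
[[2,16],[3,0],[30,16],[46,0]]
[[2,16],[3,0],[30,16],[46,0]]
[[2,16],[3,0],[13,2],[15,0],[30,16],[46,0]]
[[2,16],[3,0],[13,2],[15,0],[30,16],[46,0]]
[[2,16],[3,0],[13,2],[15,0],[30,16],[46,6],[47,0]]
[[2,16],[3,0],[13,2],[15,0],[30,16],[46,6],[47,0]]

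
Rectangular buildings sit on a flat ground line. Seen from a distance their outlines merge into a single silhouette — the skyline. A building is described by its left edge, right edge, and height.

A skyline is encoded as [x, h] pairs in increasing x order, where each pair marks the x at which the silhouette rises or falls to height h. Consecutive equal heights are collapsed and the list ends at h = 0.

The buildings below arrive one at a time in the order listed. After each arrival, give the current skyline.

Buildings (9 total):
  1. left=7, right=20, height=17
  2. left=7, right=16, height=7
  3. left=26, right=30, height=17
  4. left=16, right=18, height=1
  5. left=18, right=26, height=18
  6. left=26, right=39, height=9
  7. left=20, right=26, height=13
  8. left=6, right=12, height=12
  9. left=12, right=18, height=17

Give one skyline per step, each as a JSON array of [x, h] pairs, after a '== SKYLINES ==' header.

== SKYLINES ==
[[7,17],[20,0]]
[[7,17],[20,0]]
[[7,17],[20,0],[26,17],[30,0]]
[[7,17],[20,0],[26,17],[30,0]]
[[7,17],[18,18],[26,17],[30,0]]
[[7,17],[18,18],[26,17],[30,9],[39,0]]
[[7,17],[18,18],[26,17],[30,9],[39,0]]
[[6,12],[7,17],[18,18],[26,17],[30,9],[39,0]]
[[6,12],[7,17],[18,18],[26,17],[30,9],[39,0]]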